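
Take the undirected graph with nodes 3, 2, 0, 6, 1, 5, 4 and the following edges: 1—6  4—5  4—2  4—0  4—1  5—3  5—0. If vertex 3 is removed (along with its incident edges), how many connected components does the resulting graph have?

With 3 gone, the remaining components are: {0, 1, 2, 4, 5, 6}.
That is 1 component.

1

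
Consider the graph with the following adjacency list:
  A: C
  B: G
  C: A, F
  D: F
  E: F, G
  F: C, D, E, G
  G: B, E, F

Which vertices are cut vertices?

C, F, G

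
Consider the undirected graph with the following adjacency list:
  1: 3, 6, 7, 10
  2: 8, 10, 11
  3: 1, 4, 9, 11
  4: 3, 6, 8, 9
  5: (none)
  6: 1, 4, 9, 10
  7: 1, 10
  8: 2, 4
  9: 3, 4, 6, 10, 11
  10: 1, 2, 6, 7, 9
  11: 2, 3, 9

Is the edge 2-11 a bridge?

No

After removing 2-11, the path 2-10-9-11 still connects them, so the edge is not a bridge.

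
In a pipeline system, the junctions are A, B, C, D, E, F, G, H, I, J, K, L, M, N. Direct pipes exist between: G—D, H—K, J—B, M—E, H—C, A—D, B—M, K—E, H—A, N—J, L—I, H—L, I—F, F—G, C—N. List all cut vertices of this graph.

H

Removing H increases the component count from 1 to 2, so H is a cut vertex.
By contrast removing J leaves 1 component; it is not a cut vertex. No other vertex is a cut vertex either.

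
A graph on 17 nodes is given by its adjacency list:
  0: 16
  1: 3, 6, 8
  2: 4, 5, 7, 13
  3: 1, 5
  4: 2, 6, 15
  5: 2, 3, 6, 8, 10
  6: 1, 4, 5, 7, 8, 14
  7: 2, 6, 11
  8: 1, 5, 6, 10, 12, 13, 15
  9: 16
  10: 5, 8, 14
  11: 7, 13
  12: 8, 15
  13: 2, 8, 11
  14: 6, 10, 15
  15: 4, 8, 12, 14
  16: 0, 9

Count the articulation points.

1

Removing 16 increases the component count from 2 to 3, so 16 is a cut vertex.
By contrast removing 7 leaves 2 components; it is not a cut vertex. No other vertex is a cut vertex either.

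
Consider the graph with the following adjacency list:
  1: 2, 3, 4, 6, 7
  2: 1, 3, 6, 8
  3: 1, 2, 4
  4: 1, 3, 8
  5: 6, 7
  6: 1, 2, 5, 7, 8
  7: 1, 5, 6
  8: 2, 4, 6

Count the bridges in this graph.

The edges on the cycle 2-1-7-5-6-2 are not bridges since each lies on that cycle.
Every edge lies on some cycle, so there are no bridges.

0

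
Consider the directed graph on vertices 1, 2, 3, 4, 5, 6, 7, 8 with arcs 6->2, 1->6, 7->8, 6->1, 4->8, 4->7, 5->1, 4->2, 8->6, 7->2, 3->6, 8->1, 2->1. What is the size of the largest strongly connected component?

3

{1, 2, 6} are all mutually reachable — one SCC of size 3.
{5} is an SCC by itself.
{4} is an SCC by itself.
{7} is an SCC by itself.
{8} is an SCC by itself.
(and 1 more singleton SCC)
The largest has 3 vertices.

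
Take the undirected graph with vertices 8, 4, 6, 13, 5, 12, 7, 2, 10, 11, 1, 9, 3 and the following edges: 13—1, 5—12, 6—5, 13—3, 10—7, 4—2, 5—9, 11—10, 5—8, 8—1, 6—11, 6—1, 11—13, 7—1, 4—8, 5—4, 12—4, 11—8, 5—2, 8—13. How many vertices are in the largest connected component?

13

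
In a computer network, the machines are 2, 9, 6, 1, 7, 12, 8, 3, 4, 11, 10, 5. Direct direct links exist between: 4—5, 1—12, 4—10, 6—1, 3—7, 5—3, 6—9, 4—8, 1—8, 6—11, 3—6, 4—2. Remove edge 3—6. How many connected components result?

1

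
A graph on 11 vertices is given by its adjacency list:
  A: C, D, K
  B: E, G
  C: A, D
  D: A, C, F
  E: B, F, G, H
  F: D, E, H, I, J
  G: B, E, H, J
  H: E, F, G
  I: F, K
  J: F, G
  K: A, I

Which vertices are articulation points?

Removing F increases the component count from 1 to 2, so F is a cut vertex.
By contrast removing J leaves 1 component; it is not a cut vertex. No other vertex is a cut vertex either.

F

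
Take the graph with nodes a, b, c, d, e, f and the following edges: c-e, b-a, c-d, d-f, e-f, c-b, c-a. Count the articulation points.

Removing c increases the component count from 1 to 2, so c is a cut vertex.
By contrast removing f leaves 1 component; it is not a cut vertex. No other vertex is a cut vertex either.

1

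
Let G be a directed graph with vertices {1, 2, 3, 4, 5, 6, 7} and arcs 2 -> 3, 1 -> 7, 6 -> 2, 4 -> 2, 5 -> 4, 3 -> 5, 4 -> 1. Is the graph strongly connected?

There is no directed path from 2 to 6, so the graph is not strongly connected.

No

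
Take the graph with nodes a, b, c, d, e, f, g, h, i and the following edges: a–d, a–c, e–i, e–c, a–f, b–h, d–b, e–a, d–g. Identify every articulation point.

Removing a increases the component count from 1 to 3, so a is a cut vertex.
Removing b increases the component count from 1 to 2, so b is a cut vertex.
Removing d increases the component count from 1 to 3, so d is a cut vertex.
Likewise e is a cut vertex.
By contrast removing g leaves 1 component; it is not a cut vertex. No other vertex is a cut vertex either.

a, b, d, e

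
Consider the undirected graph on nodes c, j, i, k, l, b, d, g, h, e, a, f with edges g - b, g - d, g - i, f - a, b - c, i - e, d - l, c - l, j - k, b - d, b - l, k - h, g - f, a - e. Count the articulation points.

Removing g increases the component count from 2 to 3, so g is a cut vertex.
Removing k increases the component count from 2 to 3, so k is a cut vertex.
By contrast removing d leaves 2 components; it is not a cut vertex. No other vertex is a cut vertex either.

2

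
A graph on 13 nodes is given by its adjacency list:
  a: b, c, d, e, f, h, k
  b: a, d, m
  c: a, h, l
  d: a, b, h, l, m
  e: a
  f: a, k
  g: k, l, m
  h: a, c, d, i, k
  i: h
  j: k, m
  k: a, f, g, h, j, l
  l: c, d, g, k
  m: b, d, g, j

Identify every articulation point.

a, h

Removing a increases the component count from 1 to 2, so a is a cut vertex.
Removing h increases the component count from 1 to 2, so h is a cut vertex.
By contrast removing e leaves 1 component; it is not a cut vertex. No other vertex is a cut vertex either.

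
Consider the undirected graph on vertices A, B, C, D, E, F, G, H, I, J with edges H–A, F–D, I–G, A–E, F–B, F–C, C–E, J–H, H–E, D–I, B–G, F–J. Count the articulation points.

Removing F increases the component count from 1 to 2, so F is a cut vertex.
By contrast removing D leaves 1 component; it is not a cut vertex. No other vertex is a cut vertex either.

1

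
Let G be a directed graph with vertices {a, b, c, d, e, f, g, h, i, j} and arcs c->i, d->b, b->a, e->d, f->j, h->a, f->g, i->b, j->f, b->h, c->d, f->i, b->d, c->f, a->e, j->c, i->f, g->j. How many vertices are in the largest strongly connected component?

5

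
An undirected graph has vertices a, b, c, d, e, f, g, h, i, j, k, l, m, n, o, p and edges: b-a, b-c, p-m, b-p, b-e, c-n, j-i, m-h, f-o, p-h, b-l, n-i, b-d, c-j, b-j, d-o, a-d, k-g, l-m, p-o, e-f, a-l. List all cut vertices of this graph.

Removing b increases the component count from 2 to 3, so b is a cut vertex.
By contrast removing k leaves 2 components; it is not a cut vertex. No other vertex is a cut vertex either.

b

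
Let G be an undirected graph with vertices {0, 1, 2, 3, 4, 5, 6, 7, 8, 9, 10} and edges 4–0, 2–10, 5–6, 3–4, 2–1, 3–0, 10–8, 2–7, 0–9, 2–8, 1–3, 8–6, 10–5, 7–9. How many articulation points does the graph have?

1

Removing 2 increases the component count from 1 to 2, so 2 is a cut vertex.
By contrast removing 4 leaves 1 component; it is not a cut vertex. No other vertex is a cut vertex either.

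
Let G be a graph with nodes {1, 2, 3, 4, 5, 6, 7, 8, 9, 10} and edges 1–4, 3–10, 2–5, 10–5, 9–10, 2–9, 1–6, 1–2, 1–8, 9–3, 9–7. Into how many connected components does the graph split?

1

Starting from 1 we can reach 1, 2, 3, 4, 5, 6, 7, 8, 9, 10. That is one component of size 10.
Total: 1 component.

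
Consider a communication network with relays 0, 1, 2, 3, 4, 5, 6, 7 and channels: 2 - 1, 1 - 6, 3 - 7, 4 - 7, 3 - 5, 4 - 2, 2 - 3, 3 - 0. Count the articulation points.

3

Removing 1 increases the component count from 1 to 2, so 1 is a cut vertex.
Removing 2 increases the component count from 1 to 2, so 2 is a cut vertex.
Removing 3 increases the component count from 1 to 3, so 3 is a cut vertex.
By contrast removing 6 leaves 1 component; it is not a cut vertex. No other vertex is a cut vertex either.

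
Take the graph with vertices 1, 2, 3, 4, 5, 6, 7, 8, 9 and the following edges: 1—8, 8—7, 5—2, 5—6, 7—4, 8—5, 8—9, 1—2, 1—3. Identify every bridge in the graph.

The edges on the cycle 1-8-5-2-1 are not bridges since each lies on that cycle.
But removing 5—6 disconnects 5 from 6; removing 9—8 disconnects 9 from 8; removing 8—7 disconnects 8 from 7; removing 7—4 disconnects 7 from 4 — these are bridges.
In total 5 edges are bridges.

1-3, 4-7, 5-6, 7-8, 8-9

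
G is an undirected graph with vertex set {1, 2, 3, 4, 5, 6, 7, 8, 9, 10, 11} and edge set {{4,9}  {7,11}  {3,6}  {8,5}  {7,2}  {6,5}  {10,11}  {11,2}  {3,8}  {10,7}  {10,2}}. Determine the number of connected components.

1 is isolated — a component by itself.
Starting from 4 we can reach 4, 9. That is one component of size 2.
Starting from 2 we can reach 2, 7, 10, 11. That is one component of size 4.
Starting from 3 we can reach 3, 5, 6, 8. That is one component of size 4.
Total: 4 components.

4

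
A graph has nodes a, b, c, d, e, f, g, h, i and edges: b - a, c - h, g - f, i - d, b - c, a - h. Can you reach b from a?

From a we can reach a, b, c, h, which includes b.

Yes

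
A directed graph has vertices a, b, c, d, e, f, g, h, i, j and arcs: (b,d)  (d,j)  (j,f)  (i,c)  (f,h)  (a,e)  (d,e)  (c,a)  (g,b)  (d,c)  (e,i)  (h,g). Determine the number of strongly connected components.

2

{b, d, f, g, h, j} are all mutually reachable — one SCC of size 6.
{a, c, e, i} are all mutually reachable — one SCC of size 4.
That gives 2 strongly connected components.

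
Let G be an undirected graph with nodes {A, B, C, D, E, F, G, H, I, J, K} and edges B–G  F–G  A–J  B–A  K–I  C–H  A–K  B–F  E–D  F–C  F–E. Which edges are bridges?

A-B, A-J, A-K, C-F, C-H, D-E, E-F, I-K

The edges on the cycle B-F-G-B are not bridges since each lies on that cycle.
But removing J–A disconnects J from A; removing I–K disconnects I from K; removing A–K disconnects A from K; removing F–E disconnects F from E — these are bridges.
In total 8 edges are bridges.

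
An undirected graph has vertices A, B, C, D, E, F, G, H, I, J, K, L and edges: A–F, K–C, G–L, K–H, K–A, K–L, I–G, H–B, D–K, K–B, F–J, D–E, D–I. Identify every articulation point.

Removing A increases the component count from 1 to 2, so A is a cut vertex.
Removing D increases the component count from 1 to 2, so D is a cut vertex.
Removing F increases the component count from 1 to 2, so F is a cut vertex.
Likewise K is a cut vertex.
By contrast removing G leaves 1 component; it is not a cut vertex. No other vertex is a cut vertex either.

A, D, F, K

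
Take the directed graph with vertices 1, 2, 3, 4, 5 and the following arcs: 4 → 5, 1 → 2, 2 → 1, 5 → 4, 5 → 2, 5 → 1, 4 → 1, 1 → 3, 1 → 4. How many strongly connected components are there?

{1, 2, 4, 5} are all mutually reachable — one SCC of size 4.
{3} is an SCC by itself.
That gives 2 strongly connected components.

2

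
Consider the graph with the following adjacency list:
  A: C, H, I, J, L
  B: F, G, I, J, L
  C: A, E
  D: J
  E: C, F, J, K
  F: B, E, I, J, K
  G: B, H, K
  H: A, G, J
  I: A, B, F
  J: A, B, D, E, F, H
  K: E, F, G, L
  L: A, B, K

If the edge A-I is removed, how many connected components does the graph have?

1

A and I are still connected via A-L-B-I, so the component count stays at 1.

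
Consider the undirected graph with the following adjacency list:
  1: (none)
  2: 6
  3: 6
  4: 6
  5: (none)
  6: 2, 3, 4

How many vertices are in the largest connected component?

1 is isolated — a component by itself.
5 is isolated — a component by itself.
Starting from 2 we can reach 2, 3, 4, 6. That is one component of size 4.
The largest has 4 vertices.

4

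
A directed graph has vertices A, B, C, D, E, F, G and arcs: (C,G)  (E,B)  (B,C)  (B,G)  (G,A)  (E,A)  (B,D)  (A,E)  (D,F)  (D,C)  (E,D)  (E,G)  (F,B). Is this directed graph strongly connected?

From B we can reach every vertex (A, B, C, D, E, F, G), and every vertex can reach B (A, B, C, D, E, F, G). So the whole graph is one strongly connected component.

Yes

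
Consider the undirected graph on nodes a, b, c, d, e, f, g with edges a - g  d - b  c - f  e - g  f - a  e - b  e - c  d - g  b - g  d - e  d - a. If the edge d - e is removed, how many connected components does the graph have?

d and e are still connected via d-g-e, so the component count stays at 1.

1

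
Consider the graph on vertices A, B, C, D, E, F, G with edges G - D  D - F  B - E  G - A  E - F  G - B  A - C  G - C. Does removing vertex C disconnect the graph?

No

Deleting C leaves 1 component (was 1) (its neighbors A, G remain connected to each other), so C is not a cut vertex.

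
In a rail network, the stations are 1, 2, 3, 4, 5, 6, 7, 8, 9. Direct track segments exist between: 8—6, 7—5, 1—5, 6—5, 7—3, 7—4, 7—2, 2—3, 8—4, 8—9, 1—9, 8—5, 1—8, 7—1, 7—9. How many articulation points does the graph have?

1

Removing 7 increases the component count from 1 to 2, so 7 is a cut vertex.
By contrast removing 5 leaves 1 component; it is not a cut vertex. No other vertex is a cut vertex either.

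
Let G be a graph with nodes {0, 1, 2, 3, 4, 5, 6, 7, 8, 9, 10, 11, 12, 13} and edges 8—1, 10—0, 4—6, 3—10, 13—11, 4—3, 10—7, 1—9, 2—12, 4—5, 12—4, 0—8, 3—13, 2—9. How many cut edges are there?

5

The edges on the cycle 2-12-4-3-10-0-8-1-9-2 are not bridges since each lies on that cycle.
But removing 13—11 disconnects 13 from 11; removing 4—6 disconnects 4 from 6; removing 4—5 disconnects 4 from 5; removing 7—10 disconnects 7 from 10 — these are bridges.
In total 5 edges are bridges.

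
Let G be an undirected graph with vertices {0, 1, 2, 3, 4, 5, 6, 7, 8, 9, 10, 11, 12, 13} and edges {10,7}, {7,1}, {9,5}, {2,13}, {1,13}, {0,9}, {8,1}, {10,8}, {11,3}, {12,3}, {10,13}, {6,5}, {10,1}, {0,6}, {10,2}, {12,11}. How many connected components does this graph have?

4

4 is isolated — a component by itself.
Starting from 3 we can reach 3, 11, 12. That is one component of size 3.
Starting from 0 we can reach 0, 5, 6, 9. That is one component of size 4.
Starting from 1 we can reach 1, 2, 7, 8, 10, 13. That is one component of size 6.
Total: 4 components.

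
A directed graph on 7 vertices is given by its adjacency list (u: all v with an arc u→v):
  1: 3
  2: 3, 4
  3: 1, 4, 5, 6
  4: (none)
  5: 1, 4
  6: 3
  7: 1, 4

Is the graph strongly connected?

No

There is no directed path from 5 to 2, so the graph is not strongly connected.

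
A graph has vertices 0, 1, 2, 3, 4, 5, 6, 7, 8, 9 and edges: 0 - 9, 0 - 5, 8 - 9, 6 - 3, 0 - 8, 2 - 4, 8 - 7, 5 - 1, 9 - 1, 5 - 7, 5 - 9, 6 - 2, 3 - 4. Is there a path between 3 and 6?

Yes

From 3 we can reach 2, 3, 4, 6, which includes 6.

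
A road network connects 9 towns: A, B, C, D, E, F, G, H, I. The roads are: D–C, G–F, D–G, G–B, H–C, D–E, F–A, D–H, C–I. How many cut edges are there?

The edges on the cycle D-H-C-D are not bridges since each lies on that cycle.
But removing A–F disconnects A from F; removing E–D disconnects E from D; removing F–G disconnects F from G; removing C–I disconnects C from I — these are bridges.
In total 6 edges are bridges.

6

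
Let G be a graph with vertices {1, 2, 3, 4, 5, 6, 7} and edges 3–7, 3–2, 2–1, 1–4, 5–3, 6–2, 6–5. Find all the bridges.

1-2, 1-4, 3-7

The edges on the cycle 6-5-3-2-6 are not bridges since each lies on that cycle.
But removing 3–7 disconnects 3 from 7; removing 1–4 disconnects 1 from 4; removing 2–1 disconnects 2 from 1 — these are bridges.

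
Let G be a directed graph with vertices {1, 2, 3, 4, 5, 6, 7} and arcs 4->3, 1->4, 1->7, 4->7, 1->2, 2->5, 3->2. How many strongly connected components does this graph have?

7

{2} is an SCC by itself.
{5} is an SCC by itself.
{1} is an SCC by itself.
{3} is an SCC by itself.
{6} is an SCC by itself.
(and 2 more singleton SCCs)
That gives 7 strongly connected components.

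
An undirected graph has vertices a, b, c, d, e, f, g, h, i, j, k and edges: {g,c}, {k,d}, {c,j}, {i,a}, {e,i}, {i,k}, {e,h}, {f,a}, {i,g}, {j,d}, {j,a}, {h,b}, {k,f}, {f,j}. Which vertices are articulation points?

Removing e increases the component count from 1 to 2, so e is a cut vertex.
Removing h increases the component count from 1 to 2, so h is a cut vertex.
Removing i increases the component count from 1 to 2, so i is a cut vertex.
By contrast removing g leaves 1 component; it is not a cut vertex. No other vertex is a cut vertex either.

e, h, i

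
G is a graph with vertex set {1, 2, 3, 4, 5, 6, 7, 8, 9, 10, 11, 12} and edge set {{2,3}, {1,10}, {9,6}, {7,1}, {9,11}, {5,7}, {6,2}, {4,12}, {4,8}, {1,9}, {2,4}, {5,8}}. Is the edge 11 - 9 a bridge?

Yes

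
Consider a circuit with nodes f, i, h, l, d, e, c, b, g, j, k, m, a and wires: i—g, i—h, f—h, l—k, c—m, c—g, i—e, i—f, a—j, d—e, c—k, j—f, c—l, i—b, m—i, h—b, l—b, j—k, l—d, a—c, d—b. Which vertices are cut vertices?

none

Removing j, for instance, still leaves 1 component. No single vertex removal increases the component count — the graph has no articulation points.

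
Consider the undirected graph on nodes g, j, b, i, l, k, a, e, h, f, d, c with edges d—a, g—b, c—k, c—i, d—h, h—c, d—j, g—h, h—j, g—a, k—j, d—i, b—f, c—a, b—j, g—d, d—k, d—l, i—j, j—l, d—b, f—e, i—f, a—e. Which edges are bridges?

none

The edges on the cycle d-h-c-k-d are not bridges since each lies on that cycle.
Every edge lies on some cycle, so there are no bridges.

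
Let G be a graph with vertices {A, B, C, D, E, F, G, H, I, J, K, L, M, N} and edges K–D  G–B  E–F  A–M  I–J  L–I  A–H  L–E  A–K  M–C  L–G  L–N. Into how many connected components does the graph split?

2

Starting from A we can reach A, C, D, H, K, M. That is one component of size 6.
Starting from B we can reach B, E, F, G, I, J, L, N. That is one component of size 8.
Total: 2 components.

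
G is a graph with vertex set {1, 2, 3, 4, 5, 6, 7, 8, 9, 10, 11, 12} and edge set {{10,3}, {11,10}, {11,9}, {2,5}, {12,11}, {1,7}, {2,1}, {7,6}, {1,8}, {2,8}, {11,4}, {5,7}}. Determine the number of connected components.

2

Starting from 1 we can reach 1, 2, 5, 6, 7, 8. That is one component of size 6.
Starting from 3 we can reach 3, 4, 9, 10, 11, 12. That is one component of size 6.
Total: 2 components.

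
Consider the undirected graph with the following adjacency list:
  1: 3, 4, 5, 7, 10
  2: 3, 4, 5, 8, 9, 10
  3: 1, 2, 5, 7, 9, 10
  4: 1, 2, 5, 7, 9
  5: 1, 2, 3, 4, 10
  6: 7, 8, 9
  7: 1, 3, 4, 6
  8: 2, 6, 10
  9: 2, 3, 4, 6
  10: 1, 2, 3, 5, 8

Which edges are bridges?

The edges on the cycle 3-2-9-4-1-3 are not bridges since each lies on that cycle.
Every edge lies on some cycle, so there are no bridges.

none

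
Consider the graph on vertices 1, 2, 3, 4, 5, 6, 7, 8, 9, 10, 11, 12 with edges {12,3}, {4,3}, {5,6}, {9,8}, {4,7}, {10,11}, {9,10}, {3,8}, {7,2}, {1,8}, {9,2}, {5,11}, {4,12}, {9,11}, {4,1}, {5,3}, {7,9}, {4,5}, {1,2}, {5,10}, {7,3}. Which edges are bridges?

5-6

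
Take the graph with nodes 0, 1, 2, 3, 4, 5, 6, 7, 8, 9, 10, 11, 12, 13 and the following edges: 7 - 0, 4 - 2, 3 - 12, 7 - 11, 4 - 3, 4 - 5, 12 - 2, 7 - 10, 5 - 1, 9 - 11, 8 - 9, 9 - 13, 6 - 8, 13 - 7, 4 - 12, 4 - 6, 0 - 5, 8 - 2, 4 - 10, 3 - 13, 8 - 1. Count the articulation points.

Removing 5, for instance, still leaves 1 component. No single vertex removal increases the component count — the graph has no articulation points.

0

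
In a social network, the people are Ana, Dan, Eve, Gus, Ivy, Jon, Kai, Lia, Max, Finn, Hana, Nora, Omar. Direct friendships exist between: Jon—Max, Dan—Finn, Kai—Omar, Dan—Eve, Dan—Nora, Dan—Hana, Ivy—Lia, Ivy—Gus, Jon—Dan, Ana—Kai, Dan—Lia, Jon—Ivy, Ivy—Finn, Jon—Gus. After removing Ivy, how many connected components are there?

2

With Ivy gone, the remaining components are: {Ana, Kai, Omar}; {Dan, Eve, Gus, Jon, Lia, Max, Finn, Hana, Nora}.
That is 2 components.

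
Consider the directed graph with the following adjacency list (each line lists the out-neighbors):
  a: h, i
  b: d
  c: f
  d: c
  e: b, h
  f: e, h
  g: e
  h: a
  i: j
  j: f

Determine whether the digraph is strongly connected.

No

There is no directed path from e to g, so the graph is not strongly connected.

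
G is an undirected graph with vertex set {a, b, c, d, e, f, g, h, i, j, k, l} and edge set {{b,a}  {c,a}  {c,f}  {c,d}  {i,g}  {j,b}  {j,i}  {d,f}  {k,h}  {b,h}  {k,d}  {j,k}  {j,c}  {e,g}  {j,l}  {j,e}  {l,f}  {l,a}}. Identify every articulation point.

j

Removing j increases the component count from 1 to 2, so j is a cut vertex.
By contrast removing b leaves 1 component; it is not a cut vertex. No other vertex is a cut vertex either.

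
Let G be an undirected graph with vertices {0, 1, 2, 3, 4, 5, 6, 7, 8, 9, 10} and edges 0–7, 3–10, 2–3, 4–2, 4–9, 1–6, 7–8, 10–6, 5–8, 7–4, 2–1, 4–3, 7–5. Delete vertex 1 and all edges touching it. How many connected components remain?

With 1 gone, the remaining components are: {0, 2, 3, 4, 5, 6, 7, 8, 9, 10}.
That is 1 component.

1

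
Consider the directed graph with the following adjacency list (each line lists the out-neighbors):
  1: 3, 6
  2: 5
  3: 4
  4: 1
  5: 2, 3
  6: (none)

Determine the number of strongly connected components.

{1, 3, 4} are all mutually reachable — one SCC of size 3.
{2, 5} are all mutually reachable — one SCC of size 2.
{6} is an SCC by itself.
That gives 3 strongly connected components.

3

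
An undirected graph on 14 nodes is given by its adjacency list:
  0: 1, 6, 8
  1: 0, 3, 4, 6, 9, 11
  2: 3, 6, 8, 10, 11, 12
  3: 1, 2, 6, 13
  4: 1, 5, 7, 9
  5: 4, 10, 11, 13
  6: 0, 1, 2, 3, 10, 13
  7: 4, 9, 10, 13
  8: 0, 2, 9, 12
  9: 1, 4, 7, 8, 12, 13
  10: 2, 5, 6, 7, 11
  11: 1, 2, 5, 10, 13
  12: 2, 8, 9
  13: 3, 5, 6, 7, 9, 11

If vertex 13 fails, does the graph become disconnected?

No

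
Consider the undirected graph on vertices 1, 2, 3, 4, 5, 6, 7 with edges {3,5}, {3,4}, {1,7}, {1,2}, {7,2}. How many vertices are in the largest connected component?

6 is isolated — a component by itself.
Starting from 1 we can reach 1, 2, 7. That is one component of size 3.
Starting from 3 we can reach 3, 4, 5. That is one component of size 3.
The largest has 3 vertices.

3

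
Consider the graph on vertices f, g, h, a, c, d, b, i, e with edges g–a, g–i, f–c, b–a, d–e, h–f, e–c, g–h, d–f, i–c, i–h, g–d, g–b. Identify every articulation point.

g

Removing g increases the component count from 1 to 2, so g is a cut vertex.
By contrast removing h leaves 1 component; it is not a cut vertex. No other vertex is a cut vertex either.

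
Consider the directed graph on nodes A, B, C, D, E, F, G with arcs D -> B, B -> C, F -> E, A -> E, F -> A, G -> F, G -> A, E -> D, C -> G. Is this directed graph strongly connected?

From A we can reach every vertex (A, B, C, D, E, F, G), and every vertex can reach A (A, B, C, D, E, F, G). So the whole graph is one strongly connected component.

Yes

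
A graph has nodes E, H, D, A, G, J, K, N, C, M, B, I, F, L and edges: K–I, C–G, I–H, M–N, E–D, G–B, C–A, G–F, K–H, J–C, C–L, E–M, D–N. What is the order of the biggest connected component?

Starting from H we can reach H, I, K. That is one component of size 3.
Starting from D we can reach D, E, M, N. That is one component of size 4.
Starting from A we can reach A, B, C, F, G, J, L. That is one component of size 7.
The largest has 7 vertices.

7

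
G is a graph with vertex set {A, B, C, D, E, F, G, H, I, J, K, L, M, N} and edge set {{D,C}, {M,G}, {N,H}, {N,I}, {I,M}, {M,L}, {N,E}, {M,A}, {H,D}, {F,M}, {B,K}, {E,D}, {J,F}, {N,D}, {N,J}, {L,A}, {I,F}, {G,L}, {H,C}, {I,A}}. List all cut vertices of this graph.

N

Removing N increases the component count from 2 to 3, so N is a cut vertex.
By contrast removing K leaves 2 components; it is not a cut vertex. No other vertex is a cut vertex either.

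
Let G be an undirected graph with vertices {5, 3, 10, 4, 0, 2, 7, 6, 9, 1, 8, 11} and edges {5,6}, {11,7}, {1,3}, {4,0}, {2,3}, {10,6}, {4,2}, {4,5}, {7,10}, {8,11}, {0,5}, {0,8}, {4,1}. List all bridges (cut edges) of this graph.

none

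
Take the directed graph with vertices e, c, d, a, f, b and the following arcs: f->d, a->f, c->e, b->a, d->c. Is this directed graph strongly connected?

No

There is no directed path from c to b, so the graph is not strongly connected.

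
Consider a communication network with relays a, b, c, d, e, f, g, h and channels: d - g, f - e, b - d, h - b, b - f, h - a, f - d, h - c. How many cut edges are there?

The edges on the cycle b-f-d-b are not bridges since each lies on that cycle.
But removing h - b disconnects h from b; removing a - h disconnects a from h; removing f - e disconnects f from e; removing g - d disconnects g from d — these are bridges.
In total 5 edges are bridges.

5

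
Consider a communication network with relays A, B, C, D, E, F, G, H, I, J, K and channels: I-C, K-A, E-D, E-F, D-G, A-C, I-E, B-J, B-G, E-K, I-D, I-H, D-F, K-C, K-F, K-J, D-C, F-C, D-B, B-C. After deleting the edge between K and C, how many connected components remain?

1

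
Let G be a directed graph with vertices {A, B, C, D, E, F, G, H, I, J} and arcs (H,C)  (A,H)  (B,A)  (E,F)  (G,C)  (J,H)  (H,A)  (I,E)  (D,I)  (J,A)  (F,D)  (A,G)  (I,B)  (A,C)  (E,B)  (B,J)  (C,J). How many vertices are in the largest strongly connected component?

{A, C, G, H, J} are all mutually reachable — one SCC of size 5.
{D, E, F, I} are all mutually reachable — one SCC of size 4.
{B} is an SCC by itself.
The largest has 5 vertices.

5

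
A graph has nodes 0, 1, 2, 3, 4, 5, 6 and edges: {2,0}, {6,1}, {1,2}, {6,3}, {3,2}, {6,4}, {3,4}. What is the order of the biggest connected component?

5 is isolated — a component by itself.
Starting from 0 we can reach 0, 1, 2, 3, 4, 6. That is one component of size 6.
The largest has 6 vertices.

6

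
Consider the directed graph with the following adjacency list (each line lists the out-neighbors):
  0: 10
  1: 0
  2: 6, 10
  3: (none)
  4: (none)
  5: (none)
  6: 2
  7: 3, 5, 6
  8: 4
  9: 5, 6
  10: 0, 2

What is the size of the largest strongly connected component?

{0, 2, 6, 10} are all mutually reachable — one SCC of size 4.
{3} is an SCC by itself.
{8} is an SCC by itself.
{7} is an SCC by itself.
{4} is an SCC by itself.
(and 3 more singleton SCCs)
The largest has 4 vertices.

4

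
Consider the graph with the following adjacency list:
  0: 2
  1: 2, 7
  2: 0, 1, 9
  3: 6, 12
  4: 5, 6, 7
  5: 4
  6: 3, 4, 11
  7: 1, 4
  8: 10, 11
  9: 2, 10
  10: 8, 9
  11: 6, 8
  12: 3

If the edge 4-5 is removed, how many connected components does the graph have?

Before removal there is 1 component.
4-5 is a bridge — removing it separates 4's side from 5's side.
After removal: 2 components.

2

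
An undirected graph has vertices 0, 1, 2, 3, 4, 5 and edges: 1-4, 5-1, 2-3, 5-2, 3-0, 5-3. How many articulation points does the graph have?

Removing 1 increases the component count from 1 to 2, so 1 is a cut vertex.
Removing 3 increases the component count from 1 to 2, so 3 is a cut vertex.
Removing 5 increases the component count from 1 to 2, so 5 is a cut vertex.
By contrast removing 0 leaves 1 component; it is not a cut vertex. No other vertex is a cut vertex either.

3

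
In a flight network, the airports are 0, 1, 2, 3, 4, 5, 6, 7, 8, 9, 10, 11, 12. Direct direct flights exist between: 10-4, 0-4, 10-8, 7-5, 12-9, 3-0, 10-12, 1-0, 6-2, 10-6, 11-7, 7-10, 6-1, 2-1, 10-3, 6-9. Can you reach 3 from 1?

From 1 we can reach 0, 1, 2, 3, 4, 5, 6, 7, 8, 9, 10, 11, 12, which includes 3.

Yes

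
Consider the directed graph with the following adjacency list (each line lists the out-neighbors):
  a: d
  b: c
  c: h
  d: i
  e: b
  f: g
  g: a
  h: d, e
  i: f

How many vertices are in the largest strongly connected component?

5

{a, d, f, g, i} are all mutually reachable — one SCC of size 5.
{b, c, e, h} are all mutually reachable — one SCC of size 4.
The largest has 5 vertices.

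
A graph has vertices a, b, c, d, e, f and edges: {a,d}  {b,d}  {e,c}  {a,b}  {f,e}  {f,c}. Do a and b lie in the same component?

Yes

From a we can reach a, b, d, which includes b.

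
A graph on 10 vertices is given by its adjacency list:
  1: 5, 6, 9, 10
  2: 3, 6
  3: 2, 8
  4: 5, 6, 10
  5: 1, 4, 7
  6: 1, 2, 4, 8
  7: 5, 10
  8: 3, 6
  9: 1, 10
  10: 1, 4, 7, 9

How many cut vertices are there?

Removing 6 increases the component count from 1 to 2, so 6 is a cut vertex.
By contrast removing 7 leaves 1 component; it is not a cut vertex. No other vertex is a cut vertex either.

1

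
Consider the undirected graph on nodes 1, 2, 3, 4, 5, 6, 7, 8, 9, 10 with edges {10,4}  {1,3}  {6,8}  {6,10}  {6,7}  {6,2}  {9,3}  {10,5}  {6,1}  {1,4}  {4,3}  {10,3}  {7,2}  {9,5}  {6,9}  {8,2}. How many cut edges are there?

0

The edges on the cycle 6-7-2-6 are not bridges since each lies on that cycle.
Every edge lies on some cycle, so there are no bridges.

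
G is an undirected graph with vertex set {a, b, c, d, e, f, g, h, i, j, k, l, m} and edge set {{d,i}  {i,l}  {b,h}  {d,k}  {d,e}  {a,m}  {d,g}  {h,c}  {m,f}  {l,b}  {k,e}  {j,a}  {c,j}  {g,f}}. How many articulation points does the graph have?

1

Removing d increases the component count from 1 to 2, so d is a cut vertex.
By contrast removing g leaves 1 component; it is not a cut vertex. No other vertex is a cut vertex either.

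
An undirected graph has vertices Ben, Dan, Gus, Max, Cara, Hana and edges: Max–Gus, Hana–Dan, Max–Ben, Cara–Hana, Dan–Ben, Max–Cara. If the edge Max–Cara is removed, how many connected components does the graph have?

1

Max and Cara are still connected via Max-Ben-Dan-Hana-Cara, so the component count stays at 1.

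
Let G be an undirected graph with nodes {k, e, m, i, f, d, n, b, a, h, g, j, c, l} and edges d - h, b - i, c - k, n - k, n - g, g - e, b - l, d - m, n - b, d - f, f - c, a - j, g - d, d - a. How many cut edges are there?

8

The edges on the cycle n-g-d-f-c-k-n are not bridges since each lies on that cycle.
But removing d - m disconnects d from m; removing l - b disconnects l from b; removing d - a disconnects d from a; removing g - e disconnects g from e — these are bridges.
In total 8 edges are bridges.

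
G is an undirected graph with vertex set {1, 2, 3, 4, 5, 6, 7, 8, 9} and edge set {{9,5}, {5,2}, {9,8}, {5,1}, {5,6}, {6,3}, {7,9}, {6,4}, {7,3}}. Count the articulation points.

Removing 5 increases the component count from 1 to 3, so 5 is a cut vertex.
Removing 6 increases the component count from 1 to 2, so 6 is a cut vertex.
Removing 9 increases the component count from 1 to 2, so 9 is a cut vertex.
By contrast removing 2 leaves 1 component; it is not a cut vertex. No other vertex is a cut vertex either.

3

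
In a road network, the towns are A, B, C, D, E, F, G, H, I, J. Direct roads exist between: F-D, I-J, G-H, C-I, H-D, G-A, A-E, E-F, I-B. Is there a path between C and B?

Yes

From C we can reach B, C, I, J, which includes B.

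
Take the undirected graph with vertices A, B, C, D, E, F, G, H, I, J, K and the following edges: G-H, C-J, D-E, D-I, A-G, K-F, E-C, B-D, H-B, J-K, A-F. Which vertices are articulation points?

D

Removing D increases the component count from 1 to 2, so D is a cut vertex.
By contrast removing K leaves 1 component; it is not a cut vertex. No other vertex is a cut vertex either.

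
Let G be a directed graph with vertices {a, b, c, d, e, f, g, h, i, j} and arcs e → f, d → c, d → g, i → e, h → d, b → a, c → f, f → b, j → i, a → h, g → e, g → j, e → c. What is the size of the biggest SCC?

{a, b, c, d, e, f, g, h, i, j} are all mutually reachable — one SCC of size 10.
The largest has 10 vertices.

10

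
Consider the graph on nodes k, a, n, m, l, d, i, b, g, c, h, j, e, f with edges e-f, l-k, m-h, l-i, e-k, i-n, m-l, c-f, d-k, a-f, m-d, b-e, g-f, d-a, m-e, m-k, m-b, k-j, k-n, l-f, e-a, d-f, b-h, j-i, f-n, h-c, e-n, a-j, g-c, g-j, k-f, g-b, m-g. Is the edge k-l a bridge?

No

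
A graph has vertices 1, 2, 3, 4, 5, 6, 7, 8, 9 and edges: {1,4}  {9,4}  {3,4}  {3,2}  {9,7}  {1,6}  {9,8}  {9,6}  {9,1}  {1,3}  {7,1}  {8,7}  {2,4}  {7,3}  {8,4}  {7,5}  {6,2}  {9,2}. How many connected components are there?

Starting from 1 we can reach 1, 2, 3, 4, 5, 6, 7, 8, 9. That is one component of size 9.
Total: 1 component.

1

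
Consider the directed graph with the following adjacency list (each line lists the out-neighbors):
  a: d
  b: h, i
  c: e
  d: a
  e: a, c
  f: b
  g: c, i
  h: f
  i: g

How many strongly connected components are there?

4

{b, f, h} are all mutually reachable — one SCC of size 3.
{g, i} are all mutually reachable — one SCC of size 2.
{a, d} are all mutually reachable — one SCC of size 2.
{c, e} are all mutually reachable — one SCC of size 2.
That gives 4 strongly connected components.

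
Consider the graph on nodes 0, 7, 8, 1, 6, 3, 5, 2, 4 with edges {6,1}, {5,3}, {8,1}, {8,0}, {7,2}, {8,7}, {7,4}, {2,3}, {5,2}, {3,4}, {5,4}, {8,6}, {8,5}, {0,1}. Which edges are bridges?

none

The edges on the cycle 8-6-1-8 are not bridges since each lies on that cycle.
Every edge lies on some cycle, so there are no bridges.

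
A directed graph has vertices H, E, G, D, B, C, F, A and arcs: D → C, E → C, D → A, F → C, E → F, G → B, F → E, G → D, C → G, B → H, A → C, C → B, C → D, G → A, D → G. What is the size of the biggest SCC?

4

{A, C, D, G} are all mutually reachable — one SCC of size 4.
{E, F} are all mutually reachable — one SCC of size 2.
{H} is an SCC by itself.
{B} is an SCC by itself.
The largest has 4 vertices.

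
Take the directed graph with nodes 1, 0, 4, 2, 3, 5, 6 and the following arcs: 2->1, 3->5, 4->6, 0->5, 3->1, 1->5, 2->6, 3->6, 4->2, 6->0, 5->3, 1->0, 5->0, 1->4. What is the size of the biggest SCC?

7

{0, 1, 2, 3, 4, 5, 6} are all mutually reachable — one SCC of size 7.
The largest has 7 vertices.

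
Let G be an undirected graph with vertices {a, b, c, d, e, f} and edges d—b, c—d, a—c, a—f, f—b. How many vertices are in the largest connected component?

e is isolated — a component by itself.
Starting from a we can reach a, b, c, d, f. That is one component of size 5.
The largest has 5 vertices.

5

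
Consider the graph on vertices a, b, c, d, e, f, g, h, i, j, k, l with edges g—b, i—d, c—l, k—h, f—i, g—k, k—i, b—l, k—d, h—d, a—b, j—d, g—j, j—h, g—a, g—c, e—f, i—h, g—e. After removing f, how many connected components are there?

With f gone, the remaining components are: {a, b, c, d, e, g, h, i, j, k, l}.
That is 1 component.

1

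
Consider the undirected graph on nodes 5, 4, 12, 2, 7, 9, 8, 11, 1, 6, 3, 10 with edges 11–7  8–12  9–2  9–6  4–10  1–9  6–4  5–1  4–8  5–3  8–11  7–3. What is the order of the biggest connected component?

Starting from 1 we can reach 1, 2, 3, 4, 5, 6, 7, 8, 9, 10, 11, 12. That is one component of size 12.
The largest has 12 vertices.

12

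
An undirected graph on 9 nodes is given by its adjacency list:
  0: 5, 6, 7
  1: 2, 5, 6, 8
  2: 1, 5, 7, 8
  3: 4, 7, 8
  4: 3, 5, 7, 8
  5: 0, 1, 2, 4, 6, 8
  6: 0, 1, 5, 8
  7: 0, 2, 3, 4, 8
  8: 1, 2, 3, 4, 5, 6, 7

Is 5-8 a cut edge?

After removing 5-8, the path 5-1-8 still connects them, so the edge is not a bridge.

No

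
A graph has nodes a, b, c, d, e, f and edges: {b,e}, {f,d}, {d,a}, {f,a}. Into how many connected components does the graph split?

c is isolated — a component by itself.
Starting from b we can reach b, e. That is one component of size 2.
Starting from a we can reach a, d, f. That is one component of size 3.
Total: 3 components.

3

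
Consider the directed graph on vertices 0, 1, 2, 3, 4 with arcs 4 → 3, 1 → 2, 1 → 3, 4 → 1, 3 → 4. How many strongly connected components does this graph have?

3

{1, 3, 4} are all mutually reachable — one SCC of size 3.
{2} is an SCC by itself.
{0} is an SCC by itself.
That gives 3 strongly connected components.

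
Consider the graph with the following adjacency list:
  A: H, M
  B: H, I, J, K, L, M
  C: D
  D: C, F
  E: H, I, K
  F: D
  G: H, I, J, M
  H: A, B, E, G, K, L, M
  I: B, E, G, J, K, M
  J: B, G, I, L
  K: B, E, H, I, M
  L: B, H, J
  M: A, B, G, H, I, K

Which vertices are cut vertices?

D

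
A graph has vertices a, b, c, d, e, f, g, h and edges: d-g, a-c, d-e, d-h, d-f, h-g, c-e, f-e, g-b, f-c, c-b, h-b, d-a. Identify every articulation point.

Removing h, for instance, still leaves 1 component. No single vertex removal increases the component count — the graph has no articulation points.

none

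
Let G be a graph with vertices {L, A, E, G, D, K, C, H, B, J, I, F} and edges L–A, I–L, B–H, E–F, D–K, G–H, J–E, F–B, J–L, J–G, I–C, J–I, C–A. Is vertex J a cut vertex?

Deleting J raises the number of components from 2 to 3, so J is a cut vertex.

Yes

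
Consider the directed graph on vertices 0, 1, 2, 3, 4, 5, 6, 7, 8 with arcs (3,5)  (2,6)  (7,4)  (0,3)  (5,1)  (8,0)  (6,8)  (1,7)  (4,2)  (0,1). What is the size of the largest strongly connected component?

9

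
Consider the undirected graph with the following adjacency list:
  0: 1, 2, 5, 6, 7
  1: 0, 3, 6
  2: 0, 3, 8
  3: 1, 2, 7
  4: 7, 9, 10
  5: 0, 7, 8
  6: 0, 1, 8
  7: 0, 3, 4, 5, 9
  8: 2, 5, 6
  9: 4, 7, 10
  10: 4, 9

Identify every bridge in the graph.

none

The edges on the cycle 7-5-8-6-1-0-7 are not bridges since each lies on that cycle.
Every edge lies on some cycle, so there are no bridges.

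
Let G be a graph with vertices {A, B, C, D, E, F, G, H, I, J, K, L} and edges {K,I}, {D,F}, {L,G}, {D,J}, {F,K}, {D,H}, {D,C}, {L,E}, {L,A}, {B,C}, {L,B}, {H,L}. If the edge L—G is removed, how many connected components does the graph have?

Before removal there is 1 component.
L—G is a bridge — removing it separates L's side from G's side.
After removal: 2 components.

2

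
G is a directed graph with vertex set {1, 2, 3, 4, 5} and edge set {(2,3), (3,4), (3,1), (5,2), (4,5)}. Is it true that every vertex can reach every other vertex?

There is no directed path from 1 to 4, so the graph is not strongly connected.

No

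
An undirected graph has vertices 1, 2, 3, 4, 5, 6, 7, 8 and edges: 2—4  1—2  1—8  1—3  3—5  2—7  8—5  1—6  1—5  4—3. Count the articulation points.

2

Removing 1 increases the component count from 1 to 2, so 1 is a cut vertex.
Removing 2 increases the component count from 1 to 2, so 2 is a cut vertex.
By contrast removing 8 leaves 1 component; it is not a cut vertex. No other vertex is a cut vertex either.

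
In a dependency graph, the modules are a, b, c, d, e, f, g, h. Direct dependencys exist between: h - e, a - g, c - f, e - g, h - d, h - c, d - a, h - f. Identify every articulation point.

Removing h increases the component count from 2 to 3, so h is a cut vertex.
By contrast removing g leaves 2 components; it is not a cut vertex. No other vertex is a cut vertex either.

h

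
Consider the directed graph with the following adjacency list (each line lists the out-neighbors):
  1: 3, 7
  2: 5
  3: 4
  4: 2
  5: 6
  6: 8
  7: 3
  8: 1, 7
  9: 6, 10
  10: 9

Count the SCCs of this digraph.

{1, 2, 3, 4, 5, 6, 7, 8} are all mutually reachable — one SCC of size 8.
{9, 10} are all mutually reachable — one SCC of size 2.
That gives 2 strongly connected components.

2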